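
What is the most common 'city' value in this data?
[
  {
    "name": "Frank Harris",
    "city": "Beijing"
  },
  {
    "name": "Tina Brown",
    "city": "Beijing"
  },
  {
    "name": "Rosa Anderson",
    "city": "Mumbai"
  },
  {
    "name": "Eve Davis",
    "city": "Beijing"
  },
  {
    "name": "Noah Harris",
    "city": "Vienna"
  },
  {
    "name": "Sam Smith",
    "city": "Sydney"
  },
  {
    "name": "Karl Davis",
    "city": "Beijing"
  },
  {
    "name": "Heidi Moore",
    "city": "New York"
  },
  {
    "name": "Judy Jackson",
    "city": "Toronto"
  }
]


Counting 'city' values across 9 records:

  Beijing: 4 ####
  Mumbai: 1 #
  Vienna: 1 #
  Sydney: 1 #
  New York: 1 #
  Toronto: 1 #

Most common: Beijing (4 times)

Beijing (4 times)


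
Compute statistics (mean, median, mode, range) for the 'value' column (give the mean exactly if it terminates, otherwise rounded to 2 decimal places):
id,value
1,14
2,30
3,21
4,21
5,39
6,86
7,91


Data: [14, 30, 21, 21, 39, 86, 91]
Count: 7
Sum: 302
Mean: 302/7 ≈ 43.14 (rounded to 2 decimal places)
Sorted: [14, 21, 21, 30, 39, 86, 91]
Median: 30.0
Mode: 21 (2 times)
Range: 91 - 14 = 77
Min: 14, Max: 91

mean≈43.14, median=30.0, mode=21, range=77


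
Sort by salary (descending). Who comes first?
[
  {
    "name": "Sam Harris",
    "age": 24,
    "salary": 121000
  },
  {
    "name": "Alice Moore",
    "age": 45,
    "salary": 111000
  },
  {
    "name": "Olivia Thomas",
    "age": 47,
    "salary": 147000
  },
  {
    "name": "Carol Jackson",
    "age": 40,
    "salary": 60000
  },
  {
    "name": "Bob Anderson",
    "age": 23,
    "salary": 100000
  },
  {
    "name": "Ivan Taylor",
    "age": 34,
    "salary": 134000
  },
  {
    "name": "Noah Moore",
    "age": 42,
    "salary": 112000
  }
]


Sort by: salary (descending)

Sorted order:
  1. Olivia Thomas (salary = 147000)
  2. Ivan Taylor (salary = 134000)
  3. Sam Harris (salary = 121000)
  4. Noah Moore (salary = 112000)
  5. Alice Moore (salary = 111000)
  6. Bob Anderson (salary = 100000)
  7. Carol Jackson (salary = 60000)

First: Olivia Thomas

Olivia Thomas


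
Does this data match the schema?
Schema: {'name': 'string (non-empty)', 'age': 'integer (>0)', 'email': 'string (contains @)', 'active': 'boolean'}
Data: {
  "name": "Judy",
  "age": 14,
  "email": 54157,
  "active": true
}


Validating each field against schema:
  name: OK (non-empty string)
  age: OK (positive integer)
  email: FAIL (54157 is not a string)
  active: OK (boolean)

Result: INVALID (1 error: email)

INVALID (1 error: email)


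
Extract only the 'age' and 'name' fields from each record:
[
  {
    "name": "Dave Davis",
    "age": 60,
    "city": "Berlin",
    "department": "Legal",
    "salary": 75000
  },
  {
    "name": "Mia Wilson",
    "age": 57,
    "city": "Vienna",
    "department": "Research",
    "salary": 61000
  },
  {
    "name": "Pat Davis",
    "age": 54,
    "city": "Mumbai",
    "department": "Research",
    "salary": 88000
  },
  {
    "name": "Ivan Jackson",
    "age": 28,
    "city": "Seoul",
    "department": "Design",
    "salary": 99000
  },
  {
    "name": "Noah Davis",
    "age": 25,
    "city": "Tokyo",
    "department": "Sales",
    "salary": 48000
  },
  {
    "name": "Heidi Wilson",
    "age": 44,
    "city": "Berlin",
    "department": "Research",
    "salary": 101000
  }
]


Original: 6 records with fields: name, age, city, department, salary
Keep: ['age', 'name']
Drop: ['city', 'department', 'salary']
Result: 6 records, 2 fields each

[
  {
    "age": 60,
    "name": "Dave Davis"
  },
  {
    "age": 57,
    "name": "Mia Wilson"
  },
  {
    "age": 54,
    "name": "Pat Davis"
  },
  {
    "age": 28,
    "name": "Ivan Jackson"
  },
  {
    "age": 25,
    "name": "Noah Davis"
  },
  {
    "age": 44,
    "name": "Heidi Wilson"
  }
]


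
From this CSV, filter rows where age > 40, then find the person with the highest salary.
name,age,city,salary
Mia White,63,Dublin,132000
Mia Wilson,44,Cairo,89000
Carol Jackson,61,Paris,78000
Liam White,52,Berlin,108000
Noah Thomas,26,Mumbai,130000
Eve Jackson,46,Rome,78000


Filter: age > 40
Sort by: salary (descending)

Filtered records (5):
  Mia White, age 63, salary $132000
  Liam White, age 52, salary $108000
  Mia Wilson, age 44, salary $89000
  Carol Jackson, age 61, salary $78000
  Eve Jackson, age 46, salary $78000

Highest salary: Mia White ($132000)

Mia White


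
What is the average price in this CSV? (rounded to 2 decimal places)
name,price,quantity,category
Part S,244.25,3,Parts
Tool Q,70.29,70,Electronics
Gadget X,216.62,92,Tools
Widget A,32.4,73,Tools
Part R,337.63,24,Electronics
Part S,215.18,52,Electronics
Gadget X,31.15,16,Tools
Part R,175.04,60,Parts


Computing average price:
Values: [244.25, 70.29, 216.62, 32.4, 337.63, 215.18, 31.15, 175.04]
Sum = 1322.56
Count = 8
Average = 1322.56/8 = 165.32

165.32


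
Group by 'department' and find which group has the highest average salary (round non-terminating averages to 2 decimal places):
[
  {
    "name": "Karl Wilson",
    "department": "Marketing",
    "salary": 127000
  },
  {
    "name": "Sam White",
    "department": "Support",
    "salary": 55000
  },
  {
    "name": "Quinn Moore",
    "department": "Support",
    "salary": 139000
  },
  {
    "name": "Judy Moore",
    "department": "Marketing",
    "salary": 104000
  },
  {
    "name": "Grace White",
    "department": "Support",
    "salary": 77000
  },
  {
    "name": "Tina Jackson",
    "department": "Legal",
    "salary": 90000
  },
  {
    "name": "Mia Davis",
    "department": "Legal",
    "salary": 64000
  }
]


Group by: department

Groups:
  Legal: 2 people, avg salary = 154000/2 = $77000
  Marketing: 2 people, avg salary = 231000/2 = $115500
  Support: 3 people, avg salary = 271000/3 ≈ $90333.33

Highest average salary: Marketing ($115500)

Marketing ($115500)


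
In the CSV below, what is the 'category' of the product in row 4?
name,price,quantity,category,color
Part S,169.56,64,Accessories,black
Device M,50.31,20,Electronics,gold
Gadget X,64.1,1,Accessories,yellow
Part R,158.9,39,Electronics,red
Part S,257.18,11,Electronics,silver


Query: Row 4 ('Part R'), column 'category'
Value: Electronics

Electronics


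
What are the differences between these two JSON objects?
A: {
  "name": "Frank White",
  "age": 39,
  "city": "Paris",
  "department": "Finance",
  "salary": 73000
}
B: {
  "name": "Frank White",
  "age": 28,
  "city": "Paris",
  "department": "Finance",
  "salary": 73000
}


Comparing each field (in key order):
  name: same
  age: DIFFERENT
  city: same
  department: same
  salary: same
Differences:
  age: 39 -> 28

1 field(s) changed

1 change: age


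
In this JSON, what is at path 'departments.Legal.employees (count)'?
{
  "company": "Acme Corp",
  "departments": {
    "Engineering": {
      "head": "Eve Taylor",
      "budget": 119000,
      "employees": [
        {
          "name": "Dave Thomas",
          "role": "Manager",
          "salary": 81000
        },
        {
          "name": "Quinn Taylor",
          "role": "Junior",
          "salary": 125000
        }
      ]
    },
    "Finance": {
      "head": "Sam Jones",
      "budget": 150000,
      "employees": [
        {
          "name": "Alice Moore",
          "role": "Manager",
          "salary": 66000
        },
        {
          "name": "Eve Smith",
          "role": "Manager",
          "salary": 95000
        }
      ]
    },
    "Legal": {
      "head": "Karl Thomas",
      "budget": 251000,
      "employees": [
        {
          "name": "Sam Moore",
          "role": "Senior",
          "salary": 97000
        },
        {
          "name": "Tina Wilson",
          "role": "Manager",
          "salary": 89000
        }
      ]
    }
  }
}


Path: departments.Legal.employees (count)

Navigate:
  -> departments
  -> Legal
  -> employees (array, length 2)

2


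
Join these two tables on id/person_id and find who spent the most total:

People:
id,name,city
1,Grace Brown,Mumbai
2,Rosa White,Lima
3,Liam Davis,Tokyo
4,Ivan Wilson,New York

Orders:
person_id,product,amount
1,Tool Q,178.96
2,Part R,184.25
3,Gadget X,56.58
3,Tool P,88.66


Join on: people.id = orders.person_id

Joined rows:
  Grace Brown (Mumbai) bought Tool Q for $178.96
  Rosa White (Lima) bought Part R for $184.25
  Liam Davis (Tokyo) bought Gadget X for $56.58
  Liam Davis (Tokyo) bought Tool P for $88.66

Total per person:
  Rosa White: $184.25
  Grace Brown: $178.96
  Liam Davis: $145.24

Top spender: Rosa White ($184.25)

Rosa White ($184.25)


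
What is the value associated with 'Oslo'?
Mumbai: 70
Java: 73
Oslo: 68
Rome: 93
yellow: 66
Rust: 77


Looking up key 'Oslo'
Value: 68

68


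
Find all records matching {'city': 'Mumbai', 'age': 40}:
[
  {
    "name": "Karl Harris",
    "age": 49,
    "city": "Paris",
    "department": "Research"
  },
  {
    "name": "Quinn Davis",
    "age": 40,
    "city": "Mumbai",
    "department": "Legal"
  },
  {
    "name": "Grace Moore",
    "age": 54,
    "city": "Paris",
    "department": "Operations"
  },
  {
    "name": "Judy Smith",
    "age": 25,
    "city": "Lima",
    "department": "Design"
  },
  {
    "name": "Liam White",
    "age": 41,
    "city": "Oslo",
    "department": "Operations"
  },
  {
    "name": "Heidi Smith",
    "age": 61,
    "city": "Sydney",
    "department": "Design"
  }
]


Search criteria: {'city': 'Mumbai', 'age': 40}

Checking 6 records:
  Karl Harris: {city: Paris, age: 49}
  Quinn Davis: {city: Mumbai, age: 40} <-- MATCH
  Grace Moore: {city: Paris, age: 54}
  Judy Smith: {city: Lima, age: 25}
  Liam White: {city: Oslo, age: 41}
  Heidi Smith: {city: Sydney, age: 61}

Matches: ["Quinn Davis"]

["Quinn Davis"]


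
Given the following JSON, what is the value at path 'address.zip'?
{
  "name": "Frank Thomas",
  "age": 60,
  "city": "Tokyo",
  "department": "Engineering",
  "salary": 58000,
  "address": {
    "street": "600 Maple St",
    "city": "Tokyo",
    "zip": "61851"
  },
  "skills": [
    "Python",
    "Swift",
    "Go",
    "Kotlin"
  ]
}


Query: address.zip
Path: address -> zip
Value: 61851

61851


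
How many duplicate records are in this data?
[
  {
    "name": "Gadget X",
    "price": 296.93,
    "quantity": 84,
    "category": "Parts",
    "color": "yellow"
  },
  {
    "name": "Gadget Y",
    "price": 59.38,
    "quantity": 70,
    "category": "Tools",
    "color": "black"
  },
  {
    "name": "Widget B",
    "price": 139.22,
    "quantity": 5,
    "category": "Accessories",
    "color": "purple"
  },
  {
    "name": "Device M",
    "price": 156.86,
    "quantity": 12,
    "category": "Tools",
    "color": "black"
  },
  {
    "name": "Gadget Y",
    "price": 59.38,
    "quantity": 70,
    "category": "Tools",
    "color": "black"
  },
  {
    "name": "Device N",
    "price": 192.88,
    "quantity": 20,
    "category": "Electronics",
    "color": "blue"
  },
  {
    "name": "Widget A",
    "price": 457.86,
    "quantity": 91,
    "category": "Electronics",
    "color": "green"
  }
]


Checking 7 records for duplicates:

  Row 1: Gadget X ($296.93, qty 84)
  Row 2: Gadget Y ($59.38, qty 70)
  Row 3: Widget B ($139.22, qty 5)
  Row 4: Device M ($156.86, qty 12)
  Row 5: Gadget Y ($59.38, qty 70) <-- DUPLICATE
  Row 6: Device N ($192.88, qty 20)
  Row 7: Widget A ($457.86, qty 91)

Duplicates found: 1
Unique records: 6

1 duplicates, 6 unique


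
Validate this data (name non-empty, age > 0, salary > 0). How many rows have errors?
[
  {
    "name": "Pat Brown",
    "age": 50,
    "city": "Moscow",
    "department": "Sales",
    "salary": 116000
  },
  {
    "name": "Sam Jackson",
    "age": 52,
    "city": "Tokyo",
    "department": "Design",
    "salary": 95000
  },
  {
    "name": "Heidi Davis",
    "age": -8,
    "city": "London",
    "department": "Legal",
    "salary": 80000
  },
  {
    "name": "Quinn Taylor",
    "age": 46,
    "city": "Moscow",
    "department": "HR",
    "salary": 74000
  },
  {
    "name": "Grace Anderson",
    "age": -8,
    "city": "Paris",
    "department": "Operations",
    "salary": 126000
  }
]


Validating 5 records:
Rules: name non-empty, age > 0, salary > 0

  Row 1 (Pat Brown): OK
  Row 2 (Sam Jackson): OK
  Row 3 (Heidi Davis): negative age: -8
  Row 4 (Quinn Taylor): OK
  Row 5 (Grace Anderson): negative age: -8

Total errors: 2

2 errors


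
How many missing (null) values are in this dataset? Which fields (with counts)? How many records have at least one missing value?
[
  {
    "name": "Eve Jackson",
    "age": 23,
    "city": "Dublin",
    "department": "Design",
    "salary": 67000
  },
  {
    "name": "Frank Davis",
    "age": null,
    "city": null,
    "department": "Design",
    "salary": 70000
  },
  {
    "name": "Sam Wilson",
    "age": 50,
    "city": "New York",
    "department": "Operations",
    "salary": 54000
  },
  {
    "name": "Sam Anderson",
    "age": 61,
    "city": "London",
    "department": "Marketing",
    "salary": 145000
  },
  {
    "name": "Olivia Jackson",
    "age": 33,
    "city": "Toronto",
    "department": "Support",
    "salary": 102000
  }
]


Checking for missing (null) values in 5 records:

  Eve Jackson: complete
  Frank Davis: age, city
  Sam Wilson: complete
  Sam Anderson: complete
  Olivia Jackson: complete

Per field:
  name: 0 missing
  age: 1 missing
  city: 1 missing
  department: 0 missing
  salary: 0 missing

Total missing values: 2
Records with any missing: 1

2 missing values (age: 1, city: 1); 1 incomplete records


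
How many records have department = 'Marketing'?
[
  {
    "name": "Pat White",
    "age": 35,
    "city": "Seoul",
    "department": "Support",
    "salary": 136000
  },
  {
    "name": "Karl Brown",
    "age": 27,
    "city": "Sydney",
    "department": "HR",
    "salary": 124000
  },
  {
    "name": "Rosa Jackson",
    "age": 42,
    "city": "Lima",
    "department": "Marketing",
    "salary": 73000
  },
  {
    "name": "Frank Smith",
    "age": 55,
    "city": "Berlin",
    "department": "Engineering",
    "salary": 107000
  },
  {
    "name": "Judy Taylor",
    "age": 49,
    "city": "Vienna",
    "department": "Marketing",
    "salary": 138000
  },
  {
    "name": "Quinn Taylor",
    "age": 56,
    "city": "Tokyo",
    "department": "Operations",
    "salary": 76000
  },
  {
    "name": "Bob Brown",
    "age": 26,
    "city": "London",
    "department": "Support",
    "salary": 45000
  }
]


Data: 7 records
Condition: department = 'Marketing'

Checking each record:
  Pat White: Support
  Karl Brown: HR
  Rosa Jackson: Marketing MATCH
  Frank Smith: Engineering
  Judy Taylor: Marketing MATCH
  Quinn Taylor: Operations
  Bob Brown: Support

Count: 2

2


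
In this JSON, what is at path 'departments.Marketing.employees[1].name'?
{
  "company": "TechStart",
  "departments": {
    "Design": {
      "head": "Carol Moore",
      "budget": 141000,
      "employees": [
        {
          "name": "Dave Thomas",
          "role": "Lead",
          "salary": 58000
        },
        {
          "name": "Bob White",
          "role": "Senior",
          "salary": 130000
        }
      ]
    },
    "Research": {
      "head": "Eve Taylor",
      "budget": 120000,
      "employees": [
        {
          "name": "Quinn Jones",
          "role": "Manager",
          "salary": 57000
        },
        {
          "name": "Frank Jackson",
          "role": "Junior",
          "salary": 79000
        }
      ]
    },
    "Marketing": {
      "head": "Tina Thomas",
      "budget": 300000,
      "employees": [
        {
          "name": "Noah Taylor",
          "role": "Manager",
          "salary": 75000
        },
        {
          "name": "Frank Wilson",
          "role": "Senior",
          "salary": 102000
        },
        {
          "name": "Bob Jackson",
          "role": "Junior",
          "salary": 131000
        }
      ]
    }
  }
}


Path: departments.Marketing.employees[1].name

Navigate:
  -> departments
  -> Marketing
  -> employees[1].name = 'Frank Wilson'

Frank Wilson


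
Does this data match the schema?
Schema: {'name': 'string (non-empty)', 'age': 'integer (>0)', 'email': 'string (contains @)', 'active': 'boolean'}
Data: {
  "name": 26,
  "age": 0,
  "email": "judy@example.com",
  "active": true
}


Validating each field against schema:
  name: FAIL (26 is not a string)
  age: FAIL (0 is not > 0)
  email: OK (string with @)
  active: OK (boolean)

Result: INVALID (2 errors: name, age)

INVALID (2 errors: name, age)


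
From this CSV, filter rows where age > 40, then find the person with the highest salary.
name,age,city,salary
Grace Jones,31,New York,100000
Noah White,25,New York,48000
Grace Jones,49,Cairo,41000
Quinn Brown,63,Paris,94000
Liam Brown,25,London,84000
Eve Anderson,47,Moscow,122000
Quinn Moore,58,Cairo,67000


Filter: age > 40
Sort by: salary (descending)

Filtered records (4):
  Eve Anderson, age 47, salary $122000
  Quinn Brown, age 63, salary $94000
  Quinn Moore, age 58, salary $67000
  Grace Jones, age 49, salary $41000

Highest salary: Eve Anderson ($122000)

Eve Anderson


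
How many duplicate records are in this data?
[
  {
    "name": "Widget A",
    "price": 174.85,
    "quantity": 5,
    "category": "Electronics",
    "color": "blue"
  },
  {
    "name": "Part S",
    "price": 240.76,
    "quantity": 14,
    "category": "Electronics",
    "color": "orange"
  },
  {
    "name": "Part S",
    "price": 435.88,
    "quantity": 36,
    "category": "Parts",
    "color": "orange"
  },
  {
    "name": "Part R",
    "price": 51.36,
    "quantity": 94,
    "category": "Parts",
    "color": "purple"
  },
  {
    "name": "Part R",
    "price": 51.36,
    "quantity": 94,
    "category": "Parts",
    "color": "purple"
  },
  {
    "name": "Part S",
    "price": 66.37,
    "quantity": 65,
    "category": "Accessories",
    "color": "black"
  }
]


Checking 6 records for duplicates:

  Row 1: Widget A ($174.85, qty 5)
  Row 2: Part S ($240.76, qty 14)
  Row 3: Part S ($435.88, qty 36)
  Row 4: Part R ($51.36, qty 94)
  Row 5: Part R ($51.36, qty 94) <-- DUPLICATE
  Row 6: Part S ($66.37, qty 65)

Duplicates found: 1
Unique records: 5

1 duplicates, 5 unique


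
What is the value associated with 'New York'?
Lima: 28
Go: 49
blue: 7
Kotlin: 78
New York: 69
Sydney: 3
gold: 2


Looking up key 'New York'
Value: 69

69


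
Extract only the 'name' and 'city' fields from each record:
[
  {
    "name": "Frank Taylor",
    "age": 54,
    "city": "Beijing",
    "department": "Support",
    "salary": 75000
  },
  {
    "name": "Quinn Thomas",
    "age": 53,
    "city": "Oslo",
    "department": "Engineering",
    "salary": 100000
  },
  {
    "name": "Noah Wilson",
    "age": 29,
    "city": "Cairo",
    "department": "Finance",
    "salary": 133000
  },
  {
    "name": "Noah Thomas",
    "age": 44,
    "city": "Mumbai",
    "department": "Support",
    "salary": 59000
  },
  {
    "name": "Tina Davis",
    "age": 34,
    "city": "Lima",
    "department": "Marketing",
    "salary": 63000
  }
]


Original: 5 records with fields: name, age, city, department, salary
Keep: ['name', 'city']
Drop: ['age', 'department', 'salary']
Result: 5 records, 2 fields each

[
  {
    "name": "Frank Taylor",
    "city": "Beijing"
  },
  {
    "name": "Quinn Thomas",
    "city": "Oslo"
  },
  {
    "name": "Noah Wilson",
    "city": "Cairo"
  },
  {
    "name": "Noah Thomas",
    "city": "Mumbai"
  },
  {
    "name": "Tina Davis",
    "city": "Lima"
  }
]


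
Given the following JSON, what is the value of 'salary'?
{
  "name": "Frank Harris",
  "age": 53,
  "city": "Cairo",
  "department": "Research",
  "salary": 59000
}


Looking up field 'salary'
Value: 59000

59000


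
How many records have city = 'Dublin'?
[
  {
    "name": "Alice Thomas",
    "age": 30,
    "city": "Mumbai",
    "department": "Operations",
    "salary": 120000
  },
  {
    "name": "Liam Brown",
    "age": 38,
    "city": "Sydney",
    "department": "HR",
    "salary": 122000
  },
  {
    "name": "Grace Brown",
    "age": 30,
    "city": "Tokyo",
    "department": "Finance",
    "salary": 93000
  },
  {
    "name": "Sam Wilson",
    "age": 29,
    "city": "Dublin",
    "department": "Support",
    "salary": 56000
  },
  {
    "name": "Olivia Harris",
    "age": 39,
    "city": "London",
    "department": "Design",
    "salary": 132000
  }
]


Data: 5 records
Condition: city = 'Dublin'

Checking each record:
  Alice Thomas: Mumbai
  Liam Brown: Sydney
  Grace Brown: Tokyo
  Sam Wilson: Dublin MATCH
  Olivia Harris: London

Count: 1

1


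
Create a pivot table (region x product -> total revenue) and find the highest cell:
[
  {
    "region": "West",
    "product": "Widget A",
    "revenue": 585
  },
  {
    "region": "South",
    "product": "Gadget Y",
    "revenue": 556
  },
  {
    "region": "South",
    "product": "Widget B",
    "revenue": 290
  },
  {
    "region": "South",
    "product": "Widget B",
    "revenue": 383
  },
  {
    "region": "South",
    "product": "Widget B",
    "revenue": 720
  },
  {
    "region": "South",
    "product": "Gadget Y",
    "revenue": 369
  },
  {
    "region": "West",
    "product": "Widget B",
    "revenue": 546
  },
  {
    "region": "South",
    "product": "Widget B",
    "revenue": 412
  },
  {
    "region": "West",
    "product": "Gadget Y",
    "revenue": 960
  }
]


Pivot: region (rows) x product (columns) -> total revenue

     Gadget Y      Widget A      Widget B    
South          925             0          1805  
West           960           585           546  

Highest: South / Widget B = $1805

South / Widget B = $1805


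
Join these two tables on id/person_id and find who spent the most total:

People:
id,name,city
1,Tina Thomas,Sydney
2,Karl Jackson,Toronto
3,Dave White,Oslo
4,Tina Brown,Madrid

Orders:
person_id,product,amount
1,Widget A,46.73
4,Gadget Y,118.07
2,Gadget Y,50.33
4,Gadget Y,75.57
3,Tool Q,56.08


Join on: people.id = orders.person_id

Joined rows:
  Tina Thomas (Sydney) bought Widget A for $46.73
  Tina Brown (Madrid) bought Gadget Y for $118.07
  Karl Jackson (Toronto) bought Gadget Y for $50.33
  Tina Brown (Madrid) bought Gadget Y for $75.57
  Dave White (Oslo) bought Tool Q for $56.08

Total per person:
  Tina Brown: $193.64
  Dave White: $56.08
  Karl Jackson: $50.33
  Tina Thomas: $46.73

Top spender: Tina Brown ($193.64)

Tina Brown ($193.64)


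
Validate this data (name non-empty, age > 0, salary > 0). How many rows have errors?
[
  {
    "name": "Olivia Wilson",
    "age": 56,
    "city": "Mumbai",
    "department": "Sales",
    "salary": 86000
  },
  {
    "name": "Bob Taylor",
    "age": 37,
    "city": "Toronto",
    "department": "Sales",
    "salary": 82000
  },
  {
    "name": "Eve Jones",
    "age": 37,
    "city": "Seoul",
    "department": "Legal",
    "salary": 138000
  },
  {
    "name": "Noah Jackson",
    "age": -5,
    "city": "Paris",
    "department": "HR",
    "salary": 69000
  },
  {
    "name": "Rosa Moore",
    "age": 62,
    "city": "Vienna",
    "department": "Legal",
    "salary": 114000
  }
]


Validating 5 records:
Rules: name non-empty, age > 0, salary > 0

  Row 1 (Olivia Wilson): OK
  Row 2 (Bob Taylor): OK
  Row 3 (Eve Jones): OK
  Row 4 (Noah Jackson): negative age: -5
  Row 5 (Rosa Moore): OK

Total errors: 1

1 errors


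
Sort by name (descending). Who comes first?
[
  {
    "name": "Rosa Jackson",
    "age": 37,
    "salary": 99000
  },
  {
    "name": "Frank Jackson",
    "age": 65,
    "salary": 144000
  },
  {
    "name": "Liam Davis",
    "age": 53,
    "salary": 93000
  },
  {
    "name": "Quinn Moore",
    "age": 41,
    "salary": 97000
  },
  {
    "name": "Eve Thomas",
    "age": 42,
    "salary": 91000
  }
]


Sort by: name (descending)

Sorted order:
  1. Rosa Jackson (name = Rosa Jackson)
  2. Quinn Moore (name = Quinn Moore)
  3. Liam Davis (name = Liam Davis)
  4. Frank Jackson (name = Frank Jackson)
  5. Eve Thomas (name = Eve Thomas)

First: Rosa Jackson

Rosa Jackson


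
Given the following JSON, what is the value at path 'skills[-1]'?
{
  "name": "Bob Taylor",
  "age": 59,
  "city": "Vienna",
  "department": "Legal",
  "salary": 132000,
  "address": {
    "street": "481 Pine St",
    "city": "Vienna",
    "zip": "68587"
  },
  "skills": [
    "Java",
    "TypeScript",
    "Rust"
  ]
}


Query: skills[-1]
Path: skills -> last element
Value: Rust

Rust


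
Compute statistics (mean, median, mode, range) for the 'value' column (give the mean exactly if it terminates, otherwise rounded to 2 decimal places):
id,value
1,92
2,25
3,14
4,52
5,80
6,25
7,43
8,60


Data: [92, 25, 14, 52, 80, 25, 43, 60]
Count: 8
Sum: 391
Mean: 391/8 = 48.875
Sorted: [14, 25, 25, 43, 52, 60, 80, 92]
Median: 47.5
Mode: 25 (2 times)
Range: 92 - 14 = 78
Min: 14, Max: 92

mean=48.875, median=47.5, mode=25, range=78


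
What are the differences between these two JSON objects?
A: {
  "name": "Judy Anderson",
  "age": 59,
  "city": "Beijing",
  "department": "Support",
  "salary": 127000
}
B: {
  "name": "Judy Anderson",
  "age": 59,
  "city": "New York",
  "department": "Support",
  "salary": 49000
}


Comparing each field (in key order):
  name: same
  age: same
  city: DIFFERENT
  department: same
  salary: DIFFERENT
Differences:
  city: Beijing -> New York
  salary: 127000 -> 49000

2 field(s) changed

2 changes: city, salary


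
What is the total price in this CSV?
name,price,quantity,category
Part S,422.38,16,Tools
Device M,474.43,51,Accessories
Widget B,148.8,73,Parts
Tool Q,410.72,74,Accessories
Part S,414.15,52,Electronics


Computing total price:
Values: [422.38, 474.43, 148.8, 410.72, 414.15]
Sum = 1870.48

1870.48


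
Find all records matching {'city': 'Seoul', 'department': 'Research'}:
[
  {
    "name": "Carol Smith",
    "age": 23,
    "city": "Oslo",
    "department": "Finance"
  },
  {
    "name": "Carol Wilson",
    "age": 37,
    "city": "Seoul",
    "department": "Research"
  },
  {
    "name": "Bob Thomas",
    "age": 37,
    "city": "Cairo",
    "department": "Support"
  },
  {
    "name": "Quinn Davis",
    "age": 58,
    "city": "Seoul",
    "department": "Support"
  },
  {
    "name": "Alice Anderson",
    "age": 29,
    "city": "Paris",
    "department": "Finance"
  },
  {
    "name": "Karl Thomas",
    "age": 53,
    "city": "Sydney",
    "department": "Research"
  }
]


Search criteria: {'city': 'Seoul', 'department': 'Research'}

Checking 6 records:
  Carol Smith: {city: Oslo, department: Finance}
  Carol Wilson: {city: Seoul, department: Research} <-- MATCH
  Bob Thomas: {city: Cairo, department: Support}
  Quinn Davis: {city: Seoul, department: Support}
  Alice Anderson: {city: Paris, department: Finance}
  Karl Thomas: {city: Sydney, department: Research}

Matches: ["Carol Wilson"]

["Carol Wilson"]


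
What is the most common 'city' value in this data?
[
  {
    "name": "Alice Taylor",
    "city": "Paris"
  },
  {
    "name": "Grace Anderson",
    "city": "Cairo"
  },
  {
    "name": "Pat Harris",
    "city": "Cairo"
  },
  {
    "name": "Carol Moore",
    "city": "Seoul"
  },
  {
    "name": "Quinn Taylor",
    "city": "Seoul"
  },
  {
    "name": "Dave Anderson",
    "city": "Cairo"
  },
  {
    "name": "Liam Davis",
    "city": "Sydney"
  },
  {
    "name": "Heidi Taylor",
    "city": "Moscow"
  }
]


Counting 'city' values across 8 records:

  Cairo: 3 ###
  Seoul: 2 ##
  Paris: 1 #
  Sydney: 1 #
  Moscow: 1 #

Most common: Cairo (3 times)

Cairo (3 times)


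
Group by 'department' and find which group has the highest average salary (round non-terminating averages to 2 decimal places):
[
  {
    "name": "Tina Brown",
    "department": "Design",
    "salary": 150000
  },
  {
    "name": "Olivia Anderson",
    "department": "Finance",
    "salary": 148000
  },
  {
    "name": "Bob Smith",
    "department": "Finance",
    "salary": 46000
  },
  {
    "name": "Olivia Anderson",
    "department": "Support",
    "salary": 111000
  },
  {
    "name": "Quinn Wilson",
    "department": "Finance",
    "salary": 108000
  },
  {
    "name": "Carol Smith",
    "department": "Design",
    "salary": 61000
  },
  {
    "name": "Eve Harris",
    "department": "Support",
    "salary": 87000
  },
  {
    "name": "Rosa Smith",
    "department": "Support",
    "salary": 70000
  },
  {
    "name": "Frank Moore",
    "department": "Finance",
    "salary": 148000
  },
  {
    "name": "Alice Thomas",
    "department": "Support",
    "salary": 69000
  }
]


Group by: department

Groups:
  Design: 2 people, avg salary = 211000/2 = $105500
  Finance: 4 people, avg salary = 450000/4 = $112500
  Support: 4 people, avg salary = 337000/4 = $84250

Highest average salary: Finance ($112500)

Finance ($112500)


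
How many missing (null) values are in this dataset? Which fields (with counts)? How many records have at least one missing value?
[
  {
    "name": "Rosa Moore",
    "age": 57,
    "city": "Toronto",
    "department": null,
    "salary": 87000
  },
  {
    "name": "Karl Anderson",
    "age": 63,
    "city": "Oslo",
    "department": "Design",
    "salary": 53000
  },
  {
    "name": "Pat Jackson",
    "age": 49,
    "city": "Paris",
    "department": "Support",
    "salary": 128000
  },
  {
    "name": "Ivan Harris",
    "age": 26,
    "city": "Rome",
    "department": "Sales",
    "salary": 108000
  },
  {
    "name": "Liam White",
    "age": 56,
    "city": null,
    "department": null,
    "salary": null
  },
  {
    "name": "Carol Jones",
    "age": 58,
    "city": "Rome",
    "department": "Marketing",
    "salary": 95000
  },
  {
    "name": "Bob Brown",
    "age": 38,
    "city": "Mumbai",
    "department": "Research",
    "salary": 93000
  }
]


Checking for missing (null) values in 7 records:

  Rosa Moore: department
  Karl Anderson: complete
  Pat Jackson: complete
  Ivan Harris: complete
  Liam White: city, department, salary
  Carol Jones: complete
  Bob Brown: complete

Per field:
  name: 0 missing
  age: 0 missing
  city: 1 missing
  department: 2 missing
  salary: 1 missing

Total missing values: 4
Records with any missing: 2

4 missing values (city: 1, department: 2, salary: 1); 2 incomplete records


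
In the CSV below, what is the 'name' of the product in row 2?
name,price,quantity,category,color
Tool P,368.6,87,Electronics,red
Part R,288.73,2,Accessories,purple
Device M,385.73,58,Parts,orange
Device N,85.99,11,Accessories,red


Query: Row 2 ('Part R'), column 'name'
Value: Part R

Part R


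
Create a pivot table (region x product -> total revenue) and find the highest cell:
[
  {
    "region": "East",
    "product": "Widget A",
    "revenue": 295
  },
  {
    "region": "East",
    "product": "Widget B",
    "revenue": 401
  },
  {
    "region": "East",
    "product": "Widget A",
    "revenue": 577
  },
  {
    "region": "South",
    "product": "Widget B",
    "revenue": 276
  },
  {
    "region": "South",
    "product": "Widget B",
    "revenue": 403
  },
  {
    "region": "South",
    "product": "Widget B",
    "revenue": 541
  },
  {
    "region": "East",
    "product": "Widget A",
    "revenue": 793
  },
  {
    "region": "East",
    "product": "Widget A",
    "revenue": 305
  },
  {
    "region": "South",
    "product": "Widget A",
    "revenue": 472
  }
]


Pivot: region (rows) x product (columns) -> total revenue

     Widget A      Widget B    
East          1970           401  
South          472          1220  

Highest: East / Widget A = $1970

East / Widget A = $1970


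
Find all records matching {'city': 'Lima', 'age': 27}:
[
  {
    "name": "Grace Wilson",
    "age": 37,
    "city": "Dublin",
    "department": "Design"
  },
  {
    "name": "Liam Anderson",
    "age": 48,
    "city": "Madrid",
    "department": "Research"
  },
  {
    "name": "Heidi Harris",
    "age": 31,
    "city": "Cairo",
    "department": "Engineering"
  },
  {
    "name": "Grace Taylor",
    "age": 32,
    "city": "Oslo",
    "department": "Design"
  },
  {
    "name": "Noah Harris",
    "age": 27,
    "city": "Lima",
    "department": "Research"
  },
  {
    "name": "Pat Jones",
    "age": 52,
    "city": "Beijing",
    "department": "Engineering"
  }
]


Search criteria: {'city': 'Lima', 'age': 27}

Checking 6 records:
  Grace Wilson: {city: Dublin, age: 37}
  Liam Anderson: {city: Madrid, age: 48}
  Heidi Harris: {city: Cairo, age: 31}
  Grace Taylor: {city: Oslo, age: 32}
  Noah Harris: {city: Lima, age: 27} <-- MATCH
  Pat Jones: {city: Beijing, age: 52}

Matches: ["Noah Harris"]

["Noah Harris"]


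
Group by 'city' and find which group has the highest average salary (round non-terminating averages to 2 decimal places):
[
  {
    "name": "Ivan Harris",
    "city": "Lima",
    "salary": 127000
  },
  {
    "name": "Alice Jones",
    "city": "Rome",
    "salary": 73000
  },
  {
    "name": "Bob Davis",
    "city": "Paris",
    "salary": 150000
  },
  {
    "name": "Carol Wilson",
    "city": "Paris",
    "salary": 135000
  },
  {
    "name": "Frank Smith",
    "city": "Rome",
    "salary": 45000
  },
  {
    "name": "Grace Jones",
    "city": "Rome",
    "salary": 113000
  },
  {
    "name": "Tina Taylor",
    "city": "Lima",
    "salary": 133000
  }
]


Group by: city

Groups:
  Lima: 2 people, avg salary = 260000/2 = $130000
  Paris: 2 people, avg salary = 285000/2 = $142500
  Rome: 3 people, avg salary = 231000/3 = $77000

Highest average salary: Paris ($142500)

Paris ($142500)


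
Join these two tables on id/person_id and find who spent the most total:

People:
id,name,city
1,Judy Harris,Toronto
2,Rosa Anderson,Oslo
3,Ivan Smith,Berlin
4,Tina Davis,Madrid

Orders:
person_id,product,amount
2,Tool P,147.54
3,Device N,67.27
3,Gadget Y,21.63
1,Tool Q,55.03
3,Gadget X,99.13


Join on: people.id = orders.person_id

Joined rows:
  Rosa Anderson (Oslo) bought Tool P for $147.54
  Ivan Smith (Berlin) bought Device N for $67.27
  Ivan Smith (Berlin) bought Gadget Y for $21.63
  Judy Harris (Toronto) bought Tool Q for $55.03
  Ivan Smith (Berlin) bought Gadget X for $99.13

Total per person:
  Ivan Smith: $188.03
  Rosa Anderson: $147.54
  Judy Harris: $55.03

Top spender: Ivan Smith ($188.03)

Ivan Smith ($188.03)


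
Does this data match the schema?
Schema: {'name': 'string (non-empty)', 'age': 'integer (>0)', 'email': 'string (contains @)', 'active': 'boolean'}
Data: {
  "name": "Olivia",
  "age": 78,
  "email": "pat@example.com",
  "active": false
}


Validating each field against schema:
  name: OK (non-empty string)
  age: OK (positive integer)
  email: OK (string with @)
  active: OK (boolean)

Result: VALID

VALID


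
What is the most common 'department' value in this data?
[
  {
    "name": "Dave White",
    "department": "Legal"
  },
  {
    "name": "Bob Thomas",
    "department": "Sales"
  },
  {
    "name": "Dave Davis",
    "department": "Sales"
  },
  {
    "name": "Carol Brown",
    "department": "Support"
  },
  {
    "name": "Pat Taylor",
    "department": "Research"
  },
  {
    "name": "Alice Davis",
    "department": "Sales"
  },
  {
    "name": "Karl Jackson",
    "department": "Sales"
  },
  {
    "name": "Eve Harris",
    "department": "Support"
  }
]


Counting 'department' values across 8 records:

  Sales: 4 ####
  Support: 2 ##
  Legal: 1 #
  Research: 1 #

Most common: Sales (4 times)

Sales (4 times)


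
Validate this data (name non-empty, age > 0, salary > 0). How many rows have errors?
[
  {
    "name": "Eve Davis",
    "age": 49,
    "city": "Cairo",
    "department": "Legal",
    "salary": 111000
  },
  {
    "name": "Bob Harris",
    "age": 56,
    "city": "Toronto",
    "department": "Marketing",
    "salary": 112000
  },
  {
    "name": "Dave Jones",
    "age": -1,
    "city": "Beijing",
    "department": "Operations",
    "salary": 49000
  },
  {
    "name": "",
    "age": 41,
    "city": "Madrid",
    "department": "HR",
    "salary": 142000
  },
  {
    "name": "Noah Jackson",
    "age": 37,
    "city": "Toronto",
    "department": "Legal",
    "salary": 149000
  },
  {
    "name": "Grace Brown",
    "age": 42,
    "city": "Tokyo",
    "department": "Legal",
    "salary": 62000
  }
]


Validating 6 records:
Rules: name non-empty, age > 0, salary > 0

  Row 1 (Eve Davis): OK
  Row 2 (Bob Harris): OK
  Row 3 (Dave Jones): negative age: -1
  Row 4 (???): empty name
  Row 5 (Noah Jackson): OK
  Row 6 (Grace Brown): OK

Total errors: 2

2 errors


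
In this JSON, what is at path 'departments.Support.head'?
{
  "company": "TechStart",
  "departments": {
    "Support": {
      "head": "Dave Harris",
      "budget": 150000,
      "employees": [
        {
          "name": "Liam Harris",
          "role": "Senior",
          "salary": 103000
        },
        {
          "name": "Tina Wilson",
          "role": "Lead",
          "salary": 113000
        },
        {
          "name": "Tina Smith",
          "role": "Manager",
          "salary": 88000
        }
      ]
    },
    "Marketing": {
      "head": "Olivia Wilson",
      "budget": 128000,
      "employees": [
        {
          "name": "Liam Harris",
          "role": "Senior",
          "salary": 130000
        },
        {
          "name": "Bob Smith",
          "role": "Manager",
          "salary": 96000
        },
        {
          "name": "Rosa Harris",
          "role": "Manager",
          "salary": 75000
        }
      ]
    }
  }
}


Path: departments.Support.head

Navigate:
  -> departments
  -> Support
  -> head = 'Dave Harris'

Dave Harris


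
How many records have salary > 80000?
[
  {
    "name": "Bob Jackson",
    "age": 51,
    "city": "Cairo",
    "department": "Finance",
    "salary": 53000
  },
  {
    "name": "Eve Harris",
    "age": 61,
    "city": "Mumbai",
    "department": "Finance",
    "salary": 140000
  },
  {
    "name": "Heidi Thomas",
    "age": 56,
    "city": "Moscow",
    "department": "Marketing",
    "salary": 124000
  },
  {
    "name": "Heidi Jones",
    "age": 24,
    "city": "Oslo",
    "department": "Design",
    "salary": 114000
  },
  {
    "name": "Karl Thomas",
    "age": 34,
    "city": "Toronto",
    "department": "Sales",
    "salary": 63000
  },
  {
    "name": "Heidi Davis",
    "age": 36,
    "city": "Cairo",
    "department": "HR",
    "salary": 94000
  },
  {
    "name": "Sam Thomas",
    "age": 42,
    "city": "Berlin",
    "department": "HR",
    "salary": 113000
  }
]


Data: 7 records
Condition: salary > 80000

Checking each record:
  Bob Jackson: 53000
  Eve Harris: 140000 MATCH
  Heidi Thomas: 124000 MATCH
  Heidi Jones: 114000 MATCH
  Karl Thomas: 63000
  Heidi Davis: 94000 MATCH
  Sam Thomas: 113000 MATCH

Count: 5

5


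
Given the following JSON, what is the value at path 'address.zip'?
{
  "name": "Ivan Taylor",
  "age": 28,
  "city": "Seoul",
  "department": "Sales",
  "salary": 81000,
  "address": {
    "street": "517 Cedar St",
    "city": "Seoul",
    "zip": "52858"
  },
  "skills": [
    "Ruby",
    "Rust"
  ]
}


Query: address.zip
Path: address -> zip
Value: 52858

52858


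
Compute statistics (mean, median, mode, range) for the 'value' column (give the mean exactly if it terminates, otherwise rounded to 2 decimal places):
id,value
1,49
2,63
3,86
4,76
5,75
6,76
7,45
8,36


Data: [49, 63, 86, 76, 75, 76, 45, 36]
Count: 8
Sum: 506
Mean: 506/8 = 63.25
Sorted: [36, 45, 49, 63, 75, 76, 76, 86]
Median: 69.0
Mode: 76 (2 times)
Range: 86 - 36 = 50
Min: 36, Max: 86

mean=63.25, median=69.0, mode=76, range=50


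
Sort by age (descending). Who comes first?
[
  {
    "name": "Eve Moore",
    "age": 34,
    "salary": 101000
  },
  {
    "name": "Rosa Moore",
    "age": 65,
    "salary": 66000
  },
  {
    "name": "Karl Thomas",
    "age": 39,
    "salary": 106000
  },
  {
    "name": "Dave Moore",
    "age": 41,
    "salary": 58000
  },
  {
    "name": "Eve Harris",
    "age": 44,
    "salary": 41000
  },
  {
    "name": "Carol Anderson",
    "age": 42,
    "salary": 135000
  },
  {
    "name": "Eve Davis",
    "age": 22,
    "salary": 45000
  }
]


Sort by: age (descending)

Sorted order:
  1. Rosa Moore (age = 65)
  2. Eve Harris (age = 44)
  3. Carol Anderson (age = 42)
  4. Dave Moore (age = 41)
  5. Karl Thomas (age = 39)
  6. Eve Moore (age = 34)
  7. Eve Davis (age = 22)

First: Rosa Moore

Rosa Moore


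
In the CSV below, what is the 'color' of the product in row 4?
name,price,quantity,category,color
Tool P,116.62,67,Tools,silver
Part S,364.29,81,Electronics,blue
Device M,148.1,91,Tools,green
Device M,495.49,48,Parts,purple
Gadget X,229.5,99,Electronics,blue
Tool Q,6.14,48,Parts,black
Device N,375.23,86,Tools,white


Query: Row 4 ('Device M'), column 'color'
Value: purple

purple
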